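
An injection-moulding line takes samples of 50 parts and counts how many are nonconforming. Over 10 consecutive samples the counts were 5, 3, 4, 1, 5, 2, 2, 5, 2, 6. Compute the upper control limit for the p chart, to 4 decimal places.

p̄ = Σdᵢ / (k·n) = 35 / (10 × 50) = 0.07000
UCL = p̄ + 3·√(p̄(1−p̄)/n) = 0.07000 + 3 × √(0.07000×0.93000/50) = 0.07000 + 3 × 0.03608 = 0.17825

0.1782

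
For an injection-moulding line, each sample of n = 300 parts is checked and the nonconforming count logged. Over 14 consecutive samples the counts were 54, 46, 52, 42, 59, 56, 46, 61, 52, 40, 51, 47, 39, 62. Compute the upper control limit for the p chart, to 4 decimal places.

p̄ = Σdᵢ / (k·n) = 707 / (14 × 300) = 0.16833
UCL = p̄ + 3·√(p̄(1−p̄)/n) = 0.16833 + 3 × √(0.16833×0.83167/300) = 0.16833 + 3 × 0.02160 = 0.23314

0.2331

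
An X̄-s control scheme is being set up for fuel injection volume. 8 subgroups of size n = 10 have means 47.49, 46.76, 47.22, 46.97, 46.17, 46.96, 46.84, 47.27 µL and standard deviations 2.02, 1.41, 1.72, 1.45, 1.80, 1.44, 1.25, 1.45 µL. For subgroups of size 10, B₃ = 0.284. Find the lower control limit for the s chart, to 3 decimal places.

s̄ = (2.02 + 1.41 + 1.72 + 1.45 + 1.80 + 1.44 + 1.25 + 1.45) / 8 = 1.5675
LCL_s = B₃·s̄ = 0.284 × 1.5675 = 0.4452

0.445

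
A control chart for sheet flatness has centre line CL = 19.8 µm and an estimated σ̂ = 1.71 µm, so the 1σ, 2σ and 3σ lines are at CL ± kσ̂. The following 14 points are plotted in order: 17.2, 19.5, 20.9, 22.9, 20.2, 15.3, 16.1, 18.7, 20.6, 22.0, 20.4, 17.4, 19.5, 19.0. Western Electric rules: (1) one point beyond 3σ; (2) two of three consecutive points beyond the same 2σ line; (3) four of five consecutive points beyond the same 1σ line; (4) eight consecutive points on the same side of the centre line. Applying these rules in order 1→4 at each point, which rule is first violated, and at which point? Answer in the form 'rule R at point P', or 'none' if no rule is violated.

rule 2 at point 7

Zone of each point (C = within 1σ̂, B = 1σ̂–2σ̂, A = 2σ̂–3σ̂, * = beyond 3σ̂; sign = side of CL): 1:-B, 2:-C, 3:+C, 4:+B, 5:+C, 6:-A, 7:-A, 8:-C, 9:+C, 10:+B, 11:+C, 12:-B, 13:-C, 14:-C
Rule 2 (two of three consecutive points beyond the same 2σ limit) is satisfied at point 7.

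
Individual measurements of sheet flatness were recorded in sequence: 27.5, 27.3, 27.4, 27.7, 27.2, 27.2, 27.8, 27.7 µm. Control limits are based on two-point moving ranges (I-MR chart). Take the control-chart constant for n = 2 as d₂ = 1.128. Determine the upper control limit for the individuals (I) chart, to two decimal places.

28.16

X̄ = (27.5 + 27.3 + 27.4 + 27.7 + 27.2 + 27.2 + 27.8 + 27.7) / 8 = 27.4750
Moving ranges: 0.2, 0.1, 0.3, 0.5, 0.0, 0.6, 0.1; M̄R̄ = 1.8000 / 7 = 0.2571
UCL = X̄ + 3·M̄R̄/d₂ = 27.4750 + 3 × 0.2571 / 1.128 = 28.1589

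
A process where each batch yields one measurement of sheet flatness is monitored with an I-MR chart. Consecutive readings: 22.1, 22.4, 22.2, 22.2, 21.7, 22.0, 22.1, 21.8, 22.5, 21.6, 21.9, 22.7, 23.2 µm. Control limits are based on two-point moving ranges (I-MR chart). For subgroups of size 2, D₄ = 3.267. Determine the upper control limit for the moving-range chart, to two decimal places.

1.33

Moving ranges: 0.3, 0.2, 0.0, 0.5, 0.3, 0.1, 0.3, 0.7, 0.9, 0.3, 0.8, 0.5; M̄R̄ = 4.9000 / 12 = 0.4083
UCL_MR = D₄·M̄R̄ = 3.267 × 0.4083 = 1.3340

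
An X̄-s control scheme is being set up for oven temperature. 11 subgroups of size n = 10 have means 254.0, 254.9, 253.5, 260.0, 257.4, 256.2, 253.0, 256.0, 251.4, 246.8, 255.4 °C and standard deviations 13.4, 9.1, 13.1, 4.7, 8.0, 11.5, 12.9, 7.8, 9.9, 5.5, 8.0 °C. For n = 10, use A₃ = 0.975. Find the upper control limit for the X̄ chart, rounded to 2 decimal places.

X̄̄ = (254.0 + 254.9 + 253.5 + 260.0 + 257.4 + 256.2 + 253.0 + 256.0 + 251.4 + 246.8 + 255.4) / 11 = 254.4182
s̄ = (13.4 + 9.1 + 13.1 + 4.7 + 8.0 + 11.5 + 12.9 + 7.8 + 9.9 + 5.5 + 8.0) / 11 = 9.4455
UCL = X̄̄ + A₃·s̄ = 254.4182 + 0.975 × 9.4455 = 263.6275

263.63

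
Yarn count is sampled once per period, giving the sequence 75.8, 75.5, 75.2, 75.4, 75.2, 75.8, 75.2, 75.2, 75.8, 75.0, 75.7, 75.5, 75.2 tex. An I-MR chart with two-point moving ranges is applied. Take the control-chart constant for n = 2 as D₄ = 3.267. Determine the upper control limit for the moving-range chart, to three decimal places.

1.307

Moving ranges: 0.3, 0.3, 0.2, 0.2, 0.6, 0.6, 0.0, 0.6, 0.8, 0.7, 0.2, 0.3; M̄R̄ = 4.8000 / 12 = 0.4000
UCL_MR = D₄·M̄R̄ = 3.267 × 0.4000 = 1.3068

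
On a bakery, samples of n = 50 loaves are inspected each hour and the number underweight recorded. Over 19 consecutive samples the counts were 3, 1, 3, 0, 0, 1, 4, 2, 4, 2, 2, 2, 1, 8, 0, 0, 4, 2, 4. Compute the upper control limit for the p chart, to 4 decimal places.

p̄ = Σdᵢ / (k·n) = 43 / (19 × 50) = 0.04526
UCL = p̄ + 3·√(p̄(1−p̄)/n) = 0.04526 + 3 × √(0.04526×0.95474/50) = 0.04526 + 3 × 0.02940 = 0.13346

0.1335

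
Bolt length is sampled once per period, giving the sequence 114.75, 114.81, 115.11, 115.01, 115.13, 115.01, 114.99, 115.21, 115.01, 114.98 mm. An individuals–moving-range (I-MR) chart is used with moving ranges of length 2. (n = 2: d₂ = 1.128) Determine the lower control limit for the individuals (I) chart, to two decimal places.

X̄ = (114.75 + 114.81 + 115.11 + 115.01 + 115.13 + 115.01 + 114.99 + 115.21 + 115.01 + 114.98) / 10 = 115.0010
Moving ranges: 0.06, 0.30, 0.10, 0.12, 0.12, 0.02, 0.22, 0.20, 0.03; M̄R̄ = 1.1700 / 9 = 0.1300
LCL = X̄ − 3·M̄R̄/d₂ = 115.0010 − 3 × 0.1300 / 1.128 = 114.6553

114.66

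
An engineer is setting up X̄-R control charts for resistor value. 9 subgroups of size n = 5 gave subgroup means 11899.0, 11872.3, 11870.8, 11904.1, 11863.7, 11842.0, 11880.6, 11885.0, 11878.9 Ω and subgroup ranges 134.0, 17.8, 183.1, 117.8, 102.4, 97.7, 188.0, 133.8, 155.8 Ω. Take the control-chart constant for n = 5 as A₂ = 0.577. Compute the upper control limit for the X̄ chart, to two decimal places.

X̄̄ = (11899.0 + 11872.3 + 11870.8 + 11904.1 + 11863.7 + 11842.0 + 11880.6 + 11885.0 + 11878.9) / 9 = 106896.4000 / 9 = 11877.3778
R̄ = (134.0 + 17.8 + 183.1 + 117.8 + 102.4 + 97.7 + 188.0 + 133.8 + 155.8) / 9 = 1130.4000 / 9 = 125.6000
UCL = X̄̄ + A₂·R̄ = 11877.3778 + 0.577 × 125.6000 = 11949.8490

11949.85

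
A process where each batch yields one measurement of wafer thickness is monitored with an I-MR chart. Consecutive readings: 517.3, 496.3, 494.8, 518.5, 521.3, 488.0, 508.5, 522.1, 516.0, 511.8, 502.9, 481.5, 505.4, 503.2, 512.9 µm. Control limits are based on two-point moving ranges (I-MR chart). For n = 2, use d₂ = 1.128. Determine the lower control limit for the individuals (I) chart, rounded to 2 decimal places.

470.07

X̄ = (517.3 + 496.3 + 494.8 + 518.5 + 521.3 + 488.0 + 508.5 + 522.1 + 516.0 + 511.8 + 502.9 + 481.5 + 505.4 + 503.2 + 512.9) / 15 = 506.7000
Moving ranges: 21.0, 1.5, 23.7, 2.8, 33.3, 20.5, 13.6, 6.1, 4.2, 8.9, 21.4, 23.9, 2.2, 9.7; M̄R̄ = 192.8000 / 14 = 13.7714
LCL = X̄ − 3·M̄R̄/d₂ = 506.7000 − 3 × 13.7714 / 1.128 = 470.0739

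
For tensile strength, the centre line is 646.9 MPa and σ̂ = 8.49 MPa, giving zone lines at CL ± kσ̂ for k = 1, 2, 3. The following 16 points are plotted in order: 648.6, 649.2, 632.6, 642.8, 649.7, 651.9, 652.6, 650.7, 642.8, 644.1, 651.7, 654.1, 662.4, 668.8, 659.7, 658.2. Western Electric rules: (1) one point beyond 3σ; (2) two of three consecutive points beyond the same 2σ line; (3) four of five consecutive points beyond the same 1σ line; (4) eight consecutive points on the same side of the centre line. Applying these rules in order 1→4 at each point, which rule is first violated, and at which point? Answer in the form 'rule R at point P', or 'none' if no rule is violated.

Zone of each point (C = within 1σ̂, B = 1σ̂–2σ̂, A = 2σ̂–3σ̂, * = beyond 3σ̂; sign = side of CL): 1:+C, 2:+C, 3:-B, 4:-C, 5:+C, 6:+C, 7:+C, 8:+C, 9:-C, 10:-C, 11:+C, 12:+C, 13:+B, 14:+A, 15:+B, 16:+B
Rule 3 (four of five consecutive points beyond the same 1σ limit) is satisfied at point 16.

rule 3 at point 16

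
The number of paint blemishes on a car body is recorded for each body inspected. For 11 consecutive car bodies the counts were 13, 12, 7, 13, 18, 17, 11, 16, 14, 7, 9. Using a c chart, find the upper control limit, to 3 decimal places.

23.042

c̄ = (13 + 12 + 7 + 13 + 18 + 17 + 11 + 16 + 14 + 7 + 9) / 11 = 137 / 11 = 12.4545
UCL = c̄ + 3√c̄ = 12.4545 + 3 × √12.4545 = 12.4545 + 3 × 3.5291 = 23.0418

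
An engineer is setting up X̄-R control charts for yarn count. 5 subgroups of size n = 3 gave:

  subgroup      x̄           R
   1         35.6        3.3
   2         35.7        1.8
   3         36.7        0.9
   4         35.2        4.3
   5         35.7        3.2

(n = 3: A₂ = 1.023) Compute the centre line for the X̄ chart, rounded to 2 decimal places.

35.78

X̄̄ = (35.6 + 35.7 + 36.7 + 35.2 + 35.7) / 5 = 178.9000 / 5 = 35.7800
CL = X̄̄ = 35.7800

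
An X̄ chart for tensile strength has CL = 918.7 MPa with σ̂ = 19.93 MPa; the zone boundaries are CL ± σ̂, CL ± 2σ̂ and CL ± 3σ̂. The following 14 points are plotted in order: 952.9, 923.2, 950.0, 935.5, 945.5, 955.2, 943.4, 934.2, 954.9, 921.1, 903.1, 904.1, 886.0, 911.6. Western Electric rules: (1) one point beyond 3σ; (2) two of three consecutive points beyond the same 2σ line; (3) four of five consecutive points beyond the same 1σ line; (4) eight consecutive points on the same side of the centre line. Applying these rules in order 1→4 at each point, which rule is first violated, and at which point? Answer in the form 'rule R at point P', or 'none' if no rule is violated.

Zone of each point (C = within 1σ̂, B = 1σ̂–2σ̂, A = 2σ̂–3σ̂, * = beyond 3σ̂; sign = side of CL): 1:+B, 2:+C, 3:+B, 4:+C, 5:+B, 6:+B, 7:+B, 8:+C, 9:+B, 10:+C, 11:-C, 12:-C, 13:-B, 14:-C
Rule 3 (four of five consecutive points beyond the same 1σ limit) is satisfied at point 7.

rule 3 at point 7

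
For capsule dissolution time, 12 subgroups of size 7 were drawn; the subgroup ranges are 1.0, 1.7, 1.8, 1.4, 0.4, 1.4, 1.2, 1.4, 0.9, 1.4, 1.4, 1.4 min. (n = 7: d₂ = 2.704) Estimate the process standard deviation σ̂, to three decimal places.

0.475

R̄ = (1.0 + 1.7 + 1.8 + 1.4 + 0.4 + 1.4 + 1.2 + 1.4 + 0.9 + 1.4 + 1.4 + 1.4) / 12 = 1.2833
σ̂ = R̄ / d₂ = 1.2833 / 2.704 = 0.4746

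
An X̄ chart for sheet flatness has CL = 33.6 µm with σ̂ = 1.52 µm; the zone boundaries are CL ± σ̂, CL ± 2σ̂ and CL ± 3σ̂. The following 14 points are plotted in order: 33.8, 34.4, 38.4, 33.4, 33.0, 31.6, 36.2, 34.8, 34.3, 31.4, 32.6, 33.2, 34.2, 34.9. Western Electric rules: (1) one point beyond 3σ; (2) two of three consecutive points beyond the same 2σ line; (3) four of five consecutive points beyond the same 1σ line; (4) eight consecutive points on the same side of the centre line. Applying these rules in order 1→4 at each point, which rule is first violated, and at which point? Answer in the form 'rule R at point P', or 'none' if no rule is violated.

rule 1 at point 3

Zone of each point (C = within 1σ̂, B = 1σ̂–2σ̂, A = 2σ̂–3σ̂, * = beyond 3σ̂; sign = side of CL): 1:+C, 2:+C, 3:+*, 4:-C, 5:-C, 6:-B, 7:+B, 8:+C, 9:+C, 10:-B, 11:-C, 12:-C, 13:+C, 14:+C
Rule 1 (one point beyond the 3σ limits) is satisfied at point 3.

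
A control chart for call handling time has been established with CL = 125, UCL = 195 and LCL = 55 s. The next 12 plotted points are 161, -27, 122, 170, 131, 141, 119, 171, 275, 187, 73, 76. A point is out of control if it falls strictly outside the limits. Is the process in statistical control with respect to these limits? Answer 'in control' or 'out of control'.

out of control

Compare each point to [55, 195]: sample 2 = -27 < LCL; sample 9 = 275 > UCL.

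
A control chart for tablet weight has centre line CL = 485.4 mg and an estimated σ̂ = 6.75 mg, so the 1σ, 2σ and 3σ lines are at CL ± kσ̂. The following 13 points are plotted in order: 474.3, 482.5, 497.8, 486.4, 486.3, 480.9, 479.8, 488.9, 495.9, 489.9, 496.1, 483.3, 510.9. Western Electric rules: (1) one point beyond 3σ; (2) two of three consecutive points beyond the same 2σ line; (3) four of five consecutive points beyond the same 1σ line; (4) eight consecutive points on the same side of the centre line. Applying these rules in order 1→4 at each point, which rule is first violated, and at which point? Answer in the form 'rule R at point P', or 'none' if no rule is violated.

rule 1 at point 13

Zone of each point (C = within 1σ̂, B = 1σ̂–2σ̂, A = 2σ̂–3σ̂, * = beyond 3σ̂; sign = side of CL): 1:-B, 2:-C, 3:+B, 4:+C, 5:+C, 6:-C, 7:-C, 8:+C, 9:+B, 10:+C, 11:+B, 12:-C, 13:+*
Rule 1 (one point beyond the 3σ limits) is satisfied at point 13.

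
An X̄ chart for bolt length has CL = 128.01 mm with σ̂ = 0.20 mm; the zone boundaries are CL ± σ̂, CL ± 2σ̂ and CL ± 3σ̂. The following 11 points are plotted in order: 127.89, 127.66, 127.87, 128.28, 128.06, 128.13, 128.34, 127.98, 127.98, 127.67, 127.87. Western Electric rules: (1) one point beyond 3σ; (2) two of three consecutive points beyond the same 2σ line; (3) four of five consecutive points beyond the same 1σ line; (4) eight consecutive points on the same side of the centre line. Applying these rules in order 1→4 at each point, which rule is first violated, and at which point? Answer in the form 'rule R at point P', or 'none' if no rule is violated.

Zone of each point (C = within 1σ̂, B = 1σ̂–2σ̂, A = 2σ̂–3σ̂, * = beyond 3σ̂; sign = side of CL): 1:-C, 2:-B, 3:-C, 4:+B, 5:+C, 6:+C, 7:+B, 8:-C, 9:-C, 10:-B, 11:-C
No rule fires across all 11 points.

none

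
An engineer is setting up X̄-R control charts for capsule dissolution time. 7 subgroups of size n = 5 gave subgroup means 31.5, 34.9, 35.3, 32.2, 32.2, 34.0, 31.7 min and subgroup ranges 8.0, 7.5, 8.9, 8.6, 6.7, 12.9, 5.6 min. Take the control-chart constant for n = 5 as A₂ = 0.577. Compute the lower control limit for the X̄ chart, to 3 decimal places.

28.317

X̄̄ = (31.5 + 34.9 + 35.3 + 32.2 + 32.2 + 34.0 + 31.7) / 7 = 231.8000 / 7 = 33.1143
R̄ = (8.0 + 7.5 + 8.9 + 8.6 + 6.7 + 12.9 + 5.6) / 7 = 58.2000 / 7 = 8.3143
LCL = X̄̄ − A₂·R̄ = 33.1143 − 0.577 × 8.3143 = 28.3169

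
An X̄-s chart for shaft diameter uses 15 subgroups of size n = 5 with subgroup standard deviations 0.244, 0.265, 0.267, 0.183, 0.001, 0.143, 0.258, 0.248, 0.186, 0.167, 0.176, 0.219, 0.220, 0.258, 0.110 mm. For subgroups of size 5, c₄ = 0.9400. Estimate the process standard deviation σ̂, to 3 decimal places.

s̄ = (0.244 + 0.265 + 0.267 + 0.183 + 0.001 + 0.143 + 0.258 + 0.248 + 0.186 + 0.167 + 0.176 + 0.219 + 0.220 + 0.258 + 0.110) / 15 = 0.1963
σ̂ = s̄ / c₄ = 0.1963 / 0.9400 = 0.2089

0.209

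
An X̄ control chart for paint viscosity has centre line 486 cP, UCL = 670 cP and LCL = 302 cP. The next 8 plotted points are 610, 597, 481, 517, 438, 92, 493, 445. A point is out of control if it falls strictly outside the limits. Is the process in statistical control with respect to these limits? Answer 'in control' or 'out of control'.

Compare each point to [302, 670]: sample 6 = 92 < LCL.

out of control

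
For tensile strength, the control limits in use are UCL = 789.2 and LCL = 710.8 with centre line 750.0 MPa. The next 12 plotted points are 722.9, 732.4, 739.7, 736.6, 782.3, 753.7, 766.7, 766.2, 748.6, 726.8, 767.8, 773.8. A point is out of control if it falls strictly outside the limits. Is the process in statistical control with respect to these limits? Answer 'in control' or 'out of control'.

All 12 points lie within [710.8, 789.2].

in control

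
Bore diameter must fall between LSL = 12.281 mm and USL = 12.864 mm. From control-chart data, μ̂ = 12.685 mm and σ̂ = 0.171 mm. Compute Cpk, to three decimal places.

0.349

Cpu = (USL − μ̂) / (3σ̂) = (12.864 − 12.685) / (3 × 0.171) = 0.3489; Cpl = (μ̂ − LSL) / (3σ̂) = (12.685 − 12.281) / (3 × 0.171) = 0.7875; Cpk = min(Cpu, Cpl) = 0.3489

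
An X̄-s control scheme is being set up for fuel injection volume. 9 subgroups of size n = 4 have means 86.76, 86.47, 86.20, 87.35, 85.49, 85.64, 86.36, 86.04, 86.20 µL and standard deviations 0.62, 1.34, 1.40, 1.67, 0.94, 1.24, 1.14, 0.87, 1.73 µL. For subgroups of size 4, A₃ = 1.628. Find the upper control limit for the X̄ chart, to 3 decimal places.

X̄̄ = (86.76 + 86.47 + 86.20 + 87.35 + 85.49 + 85.64 + 86.36 + 86.04 + 86.20) / 9 = 86.2789
s̄ = (0.62 + 1.34 + 1.40 + 1.67 + 0.94 + 1.24 + 1.14 + 0.87 + 1.73) / 9 = 1.2167
UCL = X̄̄ + A₃·s̄ = 86.2789 + 1.628 × 1.2167 = 88.2596

88.260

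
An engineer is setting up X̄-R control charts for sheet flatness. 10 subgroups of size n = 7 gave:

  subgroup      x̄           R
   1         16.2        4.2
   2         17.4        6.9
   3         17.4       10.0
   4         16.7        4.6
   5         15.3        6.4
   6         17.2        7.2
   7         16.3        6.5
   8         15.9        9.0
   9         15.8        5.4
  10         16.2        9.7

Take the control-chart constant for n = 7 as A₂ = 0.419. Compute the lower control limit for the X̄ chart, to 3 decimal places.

13.511

X̄̄ = (16.2 + 17.4 + 17.4 + 16.7 + 15.3 + 17.2 + 16.3 + 15.9 + 15.8 + 16.2) / 10 = 164.4000 / 10 = 16.4400
R̄ = (4.2 + 6.9 + 10.0 + 4.6 + 6.4 + 7.2 + 6.5 + 9.0 + 5.4 + 9.7) / 10 = 69.9000 / 10 = 6.9900
LCL = X̄̄ − A₂·R̄ = 16.4400 − 0.419 × 6.9900 = 13.5112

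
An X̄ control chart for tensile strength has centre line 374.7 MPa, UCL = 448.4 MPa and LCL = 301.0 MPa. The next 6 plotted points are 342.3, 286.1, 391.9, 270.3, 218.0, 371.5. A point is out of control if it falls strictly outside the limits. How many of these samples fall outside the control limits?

3

Compare each point to [301.0, 448.4]: sample 2 = 286.1 < LCL; sample 4 = 270.3 < LCL; sample 5 = 218.0 < LCL.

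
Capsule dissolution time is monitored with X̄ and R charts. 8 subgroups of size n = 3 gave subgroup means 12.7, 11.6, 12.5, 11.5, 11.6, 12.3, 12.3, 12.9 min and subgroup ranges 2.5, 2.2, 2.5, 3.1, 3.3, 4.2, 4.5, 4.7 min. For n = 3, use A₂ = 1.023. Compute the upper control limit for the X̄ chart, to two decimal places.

15.63

X̄̄ = (12.7 + 11.6 + 12.5 + 11.5 + 11.6 + 12.3 + 12.3 + 12.9) / 8 = 97.4000 / 8 = 12.1750
R̄ = (2.5 + 2.2 + 2.5 + 3.1 + 3.3 + 4.2 + 4.5 + 4.7) / 8 = 27.0000 / 8 = 3.3750
UCL = X̄̄ + A₂·R̄ = 12.1750 + 1.023 × 3.3750 = 15.6276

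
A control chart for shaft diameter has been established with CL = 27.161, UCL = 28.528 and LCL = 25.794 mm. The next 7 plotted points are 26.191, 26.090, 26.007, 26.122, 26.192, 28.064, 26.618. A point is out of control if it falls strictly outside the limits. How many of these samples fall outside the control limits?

All 7 points lie within [25.794, 28.528].

0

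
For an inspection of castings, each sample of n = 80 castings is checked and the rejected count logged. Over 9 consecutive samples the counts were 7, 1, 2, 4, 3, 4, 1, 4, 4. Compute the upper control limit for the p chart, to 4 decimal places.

p̄ = Σdᵢ / (k·n) = 30 / (9 × 80) = 0.04167
UCL = p̄ + 3·√(p̄(1−p̄)/n) = 0.04167 + 3 × √(0.04167×0.95833/80) = 0.04167 + 3 × 0.02234 = 0.10869

0.1087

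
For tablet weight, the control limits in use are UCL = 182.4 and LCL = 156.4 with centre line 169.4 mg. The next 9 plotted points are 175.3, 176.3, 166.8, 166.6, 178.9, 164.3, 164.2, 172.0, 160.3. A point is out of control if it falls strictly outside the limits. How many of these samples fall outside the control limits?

0

All 9 points lie within [156.4, 182.4].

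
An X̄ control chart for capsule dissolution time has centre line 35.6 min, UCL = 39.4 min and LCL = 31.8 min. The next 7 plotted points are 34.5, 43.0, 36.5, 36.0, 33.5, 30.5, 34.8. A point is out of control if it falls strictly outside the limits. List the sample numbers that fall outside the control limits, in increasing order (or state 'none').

Compare each point to [31.8, 39.4]: sample 2 = 43.0 > UCL; sample 6 = 30.5 < LCL.

2, 6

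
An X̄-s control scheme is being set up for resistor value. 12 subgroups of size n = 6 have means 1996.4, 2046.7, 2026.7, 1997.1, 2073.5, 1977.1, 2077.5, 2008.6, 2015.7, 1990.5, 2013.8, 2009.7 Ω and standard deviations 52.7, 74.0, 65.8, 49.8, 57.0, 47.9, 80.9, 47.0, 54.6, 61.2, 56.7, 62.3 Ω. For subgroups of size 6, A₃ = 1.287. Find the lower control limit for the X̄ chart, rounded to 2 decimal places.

1943.30

X̄̄ = (1996.4 + 2046.7 + 2026.7 + 1997.1 + 2073.5 + 1977.1 + 2077.5 + 2008.6 + 2015.7 + 1990.5 + 2013.8 + 2009.7) / 12 = 2019.4417
s̄ = (52.7 + 74.0 + 65.8 + 49.8 + 57.0 + 47.9 + 80.9 + 47.0 + 54.6 + 61.2 + 56.7 + 62.3) / 12 = 59.1583
LCL = X̄̄ − A₃·s̄ = 2019.4417 − 1.287 × 59.1583 = 1943.3049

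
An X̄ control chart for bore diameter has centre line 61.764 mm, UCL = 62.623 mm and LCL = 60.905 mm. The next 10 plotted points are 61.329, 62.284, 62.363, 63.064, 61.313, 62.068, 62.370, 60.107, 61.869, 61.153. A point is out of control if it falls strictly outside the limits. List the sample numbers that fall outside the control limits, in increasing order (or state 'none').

Compare each point to [60.905, 62.623]: sample 4 = 63.064 > UCL; sample 8 = 60.107 < LCL.

4, 8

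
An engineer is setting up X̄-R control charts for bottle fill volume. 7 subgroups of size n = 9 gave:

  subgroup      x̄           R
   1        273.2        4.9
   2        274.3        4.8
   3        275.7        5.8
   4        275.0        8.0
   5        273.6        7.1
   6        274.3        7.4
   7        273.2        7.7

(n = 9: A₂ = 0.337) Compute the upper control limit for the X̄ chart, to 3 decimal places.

X̄̄ = (273.2 + 274.3 + 275.7 + 275.0 + 273.6 + 274.3 + 273.2) / 7 = 1919.3000 / 7 = 274.1857
R̄ = (4.9 + 4.8 + 5.8 + 8.0 + 7.1 + 7.4 + 7.7) / 7 = 45.7000 / 7 = 6.5286
UCL = X̄̄ + A₂·R̄ = 274.1857 + 0.337 × 6.5286 = 276.3858

276.386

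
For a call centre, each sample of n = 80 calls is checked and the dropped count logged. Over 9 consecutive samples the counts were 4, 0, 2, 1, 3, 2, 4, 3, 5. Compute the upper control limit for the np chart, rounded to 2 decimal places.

7.48

p̄ = Σdᵢ / (k·n) = 24 / (9 × 80) = 0.03333
UCL = np̄ + 3·√(np̄(1−p̄)) = 2.6667 + 3 × √(2.6667×0.96667) = 2.6667 + 3 × 1.6055 = 7.4833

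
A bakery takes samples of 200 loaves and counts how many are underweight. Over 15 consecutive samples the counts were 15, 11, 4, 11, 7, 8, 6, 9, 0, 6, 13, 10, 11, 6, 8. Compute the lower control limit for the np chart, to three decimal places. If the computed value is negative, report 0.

0.000

p̄ = Σdᵢ / (k·n) = 125 / (15 × 200) = 0.04167
LCL = np̄ − 3·√(np̄(1−p̄)) = 8.3333 − 3 × 2.8260 = -0.1446 → 0 (negative, so LCL = 0)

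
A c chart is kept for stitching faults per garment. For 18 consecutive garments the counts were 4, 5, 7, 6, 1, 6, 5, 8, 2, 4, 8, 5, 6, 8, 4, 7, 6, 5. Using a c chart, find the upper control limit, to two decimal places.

12.35

c̄ = (4 + 5 + 7 + 6 + 1 + 6 + 5 + 8 + 2 + 4 + 8 + 5 + 6 + 8 + 4 + 7 + 6 + 5) / 18 = 97 / 18 = 5.3889
UCL = c̄ + 3√c̄ = 5.3889 + 3 × √5.3889 = 5.3889 + 3 × 2.3214 = 12.3531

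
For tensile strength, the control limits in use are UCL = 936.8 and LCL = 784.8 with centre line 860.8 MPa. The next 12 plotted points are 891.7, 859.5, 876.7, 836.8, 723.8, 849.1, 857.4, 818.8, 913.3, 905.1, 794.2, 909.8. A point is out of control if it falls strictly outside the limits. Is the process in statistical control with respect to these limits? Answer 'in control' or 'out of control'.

out of control

Compare each point to [784.8, 936.8]: sample 5 = 723.8 < LCL.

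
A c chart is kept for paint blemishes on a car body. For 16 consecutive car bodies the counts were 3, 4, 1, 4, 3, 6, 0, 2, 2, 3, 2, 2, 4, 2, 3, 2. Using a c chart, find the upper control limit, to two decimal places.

c̄ = (3 + 4 + 1 + 4 + 3 + 6 + 0 + 2 + 2 + 3 + 2 + 2 + 4 + 2 + 3 + 2) / 16 = 43 / 16 = 2.6875
UCL = c̄ + 3√c̄ = 2.6875 + 3 × √2.6875 = 2.6875 + 3 × 1.6394 = 7.6056

7.61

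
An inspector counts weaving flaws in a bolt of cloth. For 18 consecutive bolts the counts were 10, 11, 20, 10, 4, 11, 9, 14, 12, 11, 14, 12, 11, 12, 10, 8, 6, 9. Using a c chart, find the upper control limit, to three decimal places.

20.627

c̄ = (10 + 11 + 20 + 10 + 4 + 11 + 9 + 14 + 12 + 11 + 14 + 12 + 11 + 12 + 10 + 8 + 6 + 9) / 18 = 194 / 18 = 10.7778
UCL = c̄ + 3√c̄ = 10.7778 + 3 × √10.7778 = 10.7778 + 3 × 3.2830 = 20.6266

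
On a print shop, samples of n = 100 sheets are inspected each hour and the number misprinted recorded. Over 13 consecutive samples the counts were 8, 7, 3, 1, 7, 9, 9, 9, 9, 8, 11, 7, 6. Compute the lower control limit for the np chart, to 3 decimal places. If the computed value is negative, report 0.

0.000

p̄ = Σdᵢ / (k·n) = 94 / (13 × 100) = 0.07231
LCL = np̄ − 3·√(np̄(1−p̄)) = 7.2308 − 3 × 2.5900 = -0.5391 → 0 (negative, so LCL = 0)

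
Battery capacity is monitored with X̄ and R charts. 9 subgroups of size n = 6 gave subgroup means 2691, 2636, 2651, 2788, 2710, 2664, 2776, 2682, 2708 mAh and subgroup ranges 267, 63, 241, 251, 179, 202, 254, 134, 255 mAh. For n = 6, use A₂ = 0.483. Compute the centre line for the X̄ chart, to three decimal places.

X̄̄ = (2691 + 2636 + 2651 + 2788 + 2710 + 2664 + 2776 + 2682 + 2708) / 9 = 24306.0000 / 9 = 2700.6667
CL = X̄̄ = 2700.6667

2700.667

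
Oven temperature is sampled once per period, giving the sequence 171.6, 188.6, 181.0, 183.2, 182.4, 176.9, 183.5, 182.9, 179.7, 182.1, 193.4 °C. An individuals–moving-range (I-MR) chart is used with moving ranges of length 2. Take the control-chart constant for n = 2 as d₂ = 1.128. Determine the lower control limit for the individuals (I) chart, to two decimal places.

167.09

X̄ = (171.6 + 188.6 + 181.0 + 183.2 + 182.4 + 176.9 + 183.5 + 182.9 + 179.7 + 182.1 + 193.4) / 11 = 182.3000
Moving ranges: 17.0, 7.6, 2.2, 0.8, 5.5, 6.6, 0.6, 3.2, 2.4, 11.3; M̄R̄ = 57.2000 / 10 = 5.7200
LCL = X̄ − 3·M̄R̄/d₂ = 182.3000 − 3 × 5.7200 / 1.128 = 167.0872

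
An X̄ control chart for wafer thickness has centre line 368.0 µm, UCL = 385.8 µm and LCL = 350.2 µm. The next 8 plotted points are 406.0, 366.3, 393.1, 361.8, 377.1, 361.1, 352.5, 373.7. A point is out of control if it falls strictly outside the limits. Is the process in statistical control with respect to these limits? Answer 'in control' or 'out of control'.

out of control

Compare each point to [350.2, 385.8]: sample 1 = 406.0 > UCL; sample 3 = 393.1 > UCL.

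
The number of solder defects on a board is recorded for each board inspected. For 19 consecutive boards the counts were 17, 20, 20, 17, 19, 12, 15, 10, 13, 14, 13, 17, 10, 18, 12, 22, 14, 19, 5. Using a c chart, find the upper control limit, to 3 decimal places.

c̄ = (17 + 20 + 20 + 17 + 19 + 12 + 15 + 10 + 13 + 14 + 13 + 17 + 10 + 18 + 12 + 22 + 14 + 19 + 5) / 19 = 287 / 19 = 15.1053
UCL = c̄ + 3√c̄ = 15.1053 + 3 × √15.1053 = 15.1053 + 3 × 3.8865 = 26.7649

26.765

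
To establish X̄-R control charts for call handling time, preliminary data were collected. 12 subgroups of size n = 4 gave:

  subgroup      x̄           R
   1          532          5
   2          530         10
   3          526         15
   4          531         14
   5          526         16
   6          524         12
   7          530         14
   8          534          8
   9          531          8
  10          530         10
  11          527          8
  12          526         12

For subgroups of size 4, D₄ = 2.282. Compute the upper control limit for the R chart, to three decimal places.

R̄ = (5 + 10 + 15 + 14 + 16 + 12 + 14 + 8 + 8 + 10 + 8 + 12) / 12 = 132.0000 / 12 = 11.0000
UCL_R = D₄·R̄ = 2.282 × 11.0000 = 25.1020

25.102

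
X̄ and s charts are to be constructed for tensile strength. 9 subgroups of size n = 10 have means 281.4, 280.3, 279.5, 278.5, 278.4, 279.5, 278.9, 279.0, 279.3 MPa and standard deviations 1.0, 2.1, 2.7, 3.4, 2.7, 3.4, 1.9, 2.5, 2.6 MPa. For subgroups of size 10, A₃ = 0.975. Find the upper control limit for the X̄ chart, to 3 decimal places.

281.838

X̄̄ = (281.4 + 280.3 + 279.5 + 278.5 + 278.4 + 279.5 + 278.9 + 279.0 + 279.3) / 9 = 279.4222
s̄ = (1.0 + 2.1 + 2.7 + 3.4 + 2.7 + 3.4 + 1.9 + 2.5 + 2.6) / 9 = 2.4778
UCL = X̄̄ + A₃·s̄ = 279.4222 + 0.975 × 2.4778 = 281.8381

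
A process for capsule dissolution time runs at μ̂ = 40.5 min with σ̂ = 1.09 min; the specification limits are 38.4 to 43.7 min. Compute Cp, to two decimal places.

Cp = (USL − LSL) / (6σ̂) = (43.7 − 38.4) / (6 × 1.09) = 5.3000 / 6.5400 = 0.8104

0.81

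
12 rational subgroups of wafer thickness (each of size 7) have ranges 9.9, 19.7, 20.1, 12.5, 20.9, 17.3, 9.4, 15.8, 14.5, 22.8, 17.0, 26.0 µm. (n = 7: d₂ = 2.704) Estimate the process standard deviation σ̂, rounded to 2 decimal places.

R̄ = (9.9 + 19.7 + 20.1 + 12.5 + 20.9 + 17.3 + 9.4 + 15.8 + 14.5 + 22.8 + 17.0 + 26.0) / 12 = 17.1583
σ̂ = R̄ / d₂ = 17.1583 / 2.704 = 6.3455

6.35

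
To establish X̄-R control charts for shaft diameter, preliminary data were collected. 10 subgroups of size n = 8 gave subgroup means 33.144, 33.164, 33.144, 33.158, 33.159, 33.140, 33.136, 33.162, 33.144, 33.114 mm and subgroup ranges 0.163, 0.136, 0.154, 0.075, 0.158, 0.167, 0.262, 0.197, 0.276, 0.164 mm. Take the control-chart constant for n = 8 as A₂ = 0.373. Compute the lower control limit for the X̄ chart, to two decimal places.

X̄̄ = (33.144 + 33.164 + 33.144 + 33.158 + 33.159 + 33.140 + 33.136 + 33.162 + 33.144 + 33.114) / 10 = 331.4650 / 10 = 33.1465
R̄ = (0.163 + 0.136 + 0.154 + 0.075 + 0.158 + 0.167 + 0.262 + 0.197 + 0.276 + 0.164) / 10 = 1.7520 / 10 = 0.1752
LCL = X̄̄ − A₂·R̄ = 33.1465 − 0.373 × 0.1752 = 33.0812

33.08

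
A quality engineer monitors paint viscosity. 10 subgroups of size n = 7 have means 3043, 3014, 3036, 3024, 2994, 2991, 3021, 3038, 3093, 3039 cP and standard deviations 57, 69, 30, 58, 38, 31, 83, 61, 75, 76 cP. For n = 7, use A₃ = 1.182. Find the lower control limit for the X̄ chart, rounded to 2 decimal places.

2960.98

X̄̄ = (3043 + 3014 + 3036 + 3024 + 2994 + 2991 + 3021 + 3038 + 3093 + 3039) / 10 = 3029.3000
s̄ = (57 + 69 + 30 + 58 + 38 + 31 + 83 + 61 + 75 + 76) / 10 = 57.8000
LCL = X̄̄ − A₃·s̄ = 3029.3000 − 1.182 × 57.8000 = 2960.9804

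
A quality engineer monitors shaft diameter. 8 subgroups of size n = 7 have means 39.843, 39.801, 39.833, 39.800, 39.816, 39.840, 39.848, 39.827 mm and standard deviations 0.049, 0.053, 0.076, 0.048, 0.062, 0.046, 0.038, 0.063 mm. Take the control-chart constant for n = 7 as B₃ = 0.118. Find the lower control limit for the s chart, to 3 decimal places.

s̄ = (0.049 + 0.053 + 0.076 + 0.048 + 0.062 + 0.046 + 0.038 + 0.063) / 8 = 0.0544
LCL_s = B₃·s̄ = 0.118 × 0.0544 = 0.0064

0.006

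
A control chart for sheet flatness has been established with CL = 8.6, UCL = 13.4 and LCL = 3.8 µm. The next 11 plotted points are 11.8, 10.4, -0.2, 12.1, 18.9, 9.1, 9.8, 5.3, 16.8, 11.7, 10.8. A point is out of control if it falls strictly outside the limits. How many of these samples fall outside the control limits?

Compare each point to [3.8, 13.4]: sample 3 = -0.2 < LCL; sample 5 = 18.9 > UCL; sample 9 = 16.8 > UCL.

3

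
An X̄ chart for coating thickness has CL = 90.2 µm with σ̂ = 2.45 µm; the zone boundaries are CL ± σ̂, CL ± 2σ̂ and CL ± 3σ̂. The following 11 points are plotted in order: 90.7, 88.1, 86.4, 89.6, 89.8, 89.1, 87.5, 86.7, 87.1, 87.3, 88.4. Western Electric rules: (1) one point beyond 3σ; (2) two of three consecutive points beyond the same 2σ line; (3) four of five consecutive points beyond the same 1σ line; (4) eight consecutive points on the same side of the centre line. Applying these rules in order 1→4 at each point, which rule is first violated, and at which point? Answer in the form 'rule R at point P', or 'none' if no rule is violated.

rule 4 at point 9

Zone of each point (C = within 1σ̂, B = 1σ̂–2σ̂, A = 2σ̂–3σ̂, * = beyond 3σ̂; sign = side of CL): 1:+C, 2:-C, 3:-B, 4:-C, 5:-C, 6:-C, 7:-B, 8:-B, 9:-B, 10:-B, 11:-C
Rule 4 (eight consecutive points on the same side of the centre line) is satisfied at point 9.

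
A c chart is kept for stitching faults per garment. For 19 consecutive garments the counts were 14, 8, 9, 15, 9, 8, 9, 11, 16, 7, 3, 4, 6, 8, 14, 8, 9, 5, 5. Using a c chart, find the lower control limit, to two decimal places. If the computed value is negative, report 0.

0.00

c̄ = (14 + 8 + 9 + 15 + 9 + 8 + 9 + 11 + 16 + 7 + 3 + 4 + 6 + 8 + 14 + 8 + 9 + 5 + 5) / 19 = 168 / 19 = 8.8421
LCL = c̄ − 3√c̄ = 8.8421 − 3 × 2.9736 = -0.0786 → 0 (cannot be negative)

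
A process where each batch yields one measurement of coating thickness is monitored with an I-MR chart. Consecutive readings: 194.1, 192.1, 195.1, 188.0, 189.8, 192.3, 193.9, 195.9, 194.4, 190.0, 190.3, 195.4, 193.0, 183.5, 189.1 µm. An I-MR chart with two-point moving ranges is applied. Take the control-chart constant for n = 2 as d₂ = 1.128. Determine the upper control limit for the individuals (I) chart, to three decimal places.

201.064

X̄ = (194.1 + 192.1 + 195.1 + 188.0 + 189.8 + 192.3 + 193.9 + 195.9 + 194.4 + 190.0 + 190.3 + 195.4 + 193.0 + 183.5 + 189.1) / 15 = 191.7933
Moving ranges: 2.0, 3.0, 7.1, 1.8, 2.5, 1.6, 2.0, 1.5, 4.4, 0.3, 5.1, 2.4, 9.5, 5.6; M̄R̄ = 48.8000 / 14 = 3.4857
UCL = X̄ + 3·M̄R̄/d₂ = 191.7933 + 3 × 3.4857 / 1.128 = 201.0639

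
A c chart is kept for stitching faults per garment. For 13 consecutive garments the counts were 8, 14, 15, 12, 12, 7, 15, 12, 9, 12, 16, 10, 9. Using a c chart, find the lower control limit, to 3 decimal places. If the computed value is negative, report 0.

c̄ = (8 + 14 + 15 + 12 + 12 + 7 + 15 + 12 + 9 + 12 + 16 + 10 + 9) / 13 = 151 / 13 = 11.6154
LCL = c̄ − 3√c̄ = 11.6154 − 3 × 3.4081 = 1.3910

1.391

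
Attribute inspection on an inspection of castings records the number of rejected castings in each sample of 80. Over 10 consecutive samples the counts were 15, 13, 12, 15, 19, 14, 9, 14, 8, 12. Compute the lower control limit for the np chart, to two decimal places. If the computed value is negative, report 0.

p̄ = Σdᵢ / (k·n) = 131 / (10 × 80) = 0.16375
LCL = np̄ − 3·√(np̄(1−p̄)) = 13.1000 − 3 × 3.3098 = 3.1706

3.17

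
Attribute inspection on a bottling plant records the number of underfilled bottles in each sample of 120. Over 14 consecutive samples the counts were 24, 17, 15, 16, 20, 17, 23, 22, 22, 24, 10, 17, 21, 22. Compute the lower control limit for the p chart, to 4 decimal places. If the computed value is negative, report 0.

0.0601

p̄ = Σdᵢ / (k·n) = 270 / (14 × 120) = 0.16071
LCL = p̄ − 3·√(p̄(1−p̄)/n) = 0.16071 − 3 × 0.03353 = 0.06013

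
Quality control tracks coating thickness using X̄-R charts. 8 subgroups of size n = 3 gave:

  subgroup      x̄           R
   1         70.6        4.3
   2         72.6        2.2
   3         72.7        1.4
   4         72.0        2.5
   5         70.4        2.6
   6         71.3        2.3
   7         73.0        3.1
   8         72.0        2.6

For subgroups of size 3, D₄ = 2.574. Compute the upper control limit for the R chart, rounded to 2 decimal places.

6.76

R̄ = (4.3 + 2.2 + 1.4 + 2.5 + 2.6 + 2.3 + 3.1 + 2.6) / 8 = 21.0000 / 8 = 2.6250
UCL_R = D₄·R̄ = 2.574 × 2.6250 = 6.7567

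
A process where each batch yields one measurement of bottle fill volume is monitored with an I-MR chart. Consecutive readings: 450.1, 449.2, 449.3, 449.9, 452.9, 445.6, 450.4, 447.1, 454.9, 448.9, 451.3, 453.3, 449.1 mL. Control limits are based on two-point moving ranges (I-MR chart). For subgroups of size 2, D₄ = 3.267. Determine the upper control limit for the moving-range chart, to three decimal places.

Moving ranges: 0.9, 0.1, 0.6, 3.0, 7.3, 4.8, 3.3, 7.8, 6.0, 2.4, 2.0, 4.2; M̄R̄ = 42.4000 / 12 = 3.5333
UCL_MR = D₄·M̄R̄ = 3.267 × 3.5333 = 11.5434

11.543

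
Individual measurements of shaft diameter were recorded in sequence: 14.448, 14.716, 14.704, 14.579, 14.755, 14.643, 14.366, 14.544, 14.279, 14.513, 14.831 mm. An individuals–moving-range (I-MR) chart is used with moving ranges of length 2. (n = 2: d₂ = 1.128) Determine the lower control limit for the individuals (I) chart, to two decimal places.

14.06

X̄ = (14.448 + 14.716 + 14.704 + 14.579 + 14.755 + 14.643 + 14.366 + 14.544 + 14.279 + 14.513 + 14.831) / 11 = 14.5798
Moving ranges: 0.268, 0.012, 0.125, 0.176, 0.112, 0.277, 0.178, 0.265, 0.234, 0.318; M̄R̄ = 1.9650 / 10 = 0.1965
LCL = X̄ − 3·M̄R̄/d₂ = 14.5798 − 3 × 0.1965 / 1.128 = 14.0572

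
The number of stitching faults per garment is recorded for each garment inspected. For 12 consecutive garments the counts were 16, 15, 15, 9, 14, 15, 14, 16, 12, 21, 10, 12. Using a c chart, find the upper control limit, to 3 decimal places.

c̄ = (16 + 15 + 15 + 9 + 14 + 15 + 14 + 16 + 12 + 21 + 10 + 12) / 12 = 169 / 12 = 14.0833
UCL = c̄ + 3√c̄ = 14.0833 + 3 × √14.0833 = 14.0833 + 3 × 3.7528 = 25.3417

25.342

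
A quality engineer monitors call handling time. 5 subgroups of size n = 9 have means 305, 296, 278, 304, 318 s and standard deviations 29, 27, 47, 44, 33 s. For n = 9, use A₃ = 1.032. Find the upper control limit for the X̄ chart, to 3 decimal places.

X̄̄ = (305 + 296 + 278 + 304 + 318) / 5 = 300.2000
s̄ = (29 + 27 + 47 + 44 + 33) / 5 = 36.0000
UCL = X̄̄ + A₃·s̄ = 300.2000 + 1.032 × 36.0000 = 337.3520

337.352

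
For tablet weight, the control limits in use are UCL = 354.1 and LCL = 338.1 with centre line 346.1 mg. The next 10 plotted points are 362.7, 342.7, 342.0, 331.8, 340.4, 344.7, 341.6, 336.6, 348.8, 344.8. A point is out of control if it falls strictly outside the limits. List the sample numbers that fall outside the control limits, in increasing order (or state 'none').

1, 4, 8

Compare each point to [338.1, 354.1]: sample 1 = 362.7 > UCL; sample 4 = 331.8 < LCL; sample 8 = 336.6 < LCL.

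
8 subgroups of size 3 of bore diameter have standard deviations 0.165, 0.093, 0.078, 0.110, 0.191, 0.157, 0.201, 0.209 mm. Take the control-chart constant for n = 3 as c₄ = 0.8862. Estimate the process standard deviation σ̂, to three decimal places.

s̄ = (0.165 + 0.093 + 0.078 + 0.110 + 0.191 + 0.157 + 0.201 + 0.209) / 8 = 0.1505
σ̂ = s̄ / c₄ = 0.1505 / 0.8862 = 0.1698

0.170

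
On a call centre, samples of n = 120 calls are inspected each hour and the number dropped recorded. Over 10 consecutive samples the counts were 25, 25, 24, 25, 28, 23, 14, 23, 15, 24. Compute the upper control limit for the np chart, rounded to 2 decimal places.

35.45

p̄ = Σdᵢ / (k·n) = 226 / (10 × 120) = 0.18833
UCL = np̄ + 3·√(np̄(1−p̄)) = 22.6000 + 3 × √(22.6000×0.81167) = 22.6000 + 3 × 4.2830 = 35.4489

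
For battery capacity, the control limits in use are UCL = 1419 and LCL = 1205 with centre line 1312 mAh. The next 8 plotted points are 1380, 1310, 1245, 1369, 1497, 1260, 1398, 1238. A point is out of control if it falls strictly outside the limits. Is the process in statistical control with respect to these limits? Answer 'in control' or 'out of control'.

Compare each point to [1205, 1419]: sample 5 = 1497 > UCL.

out of control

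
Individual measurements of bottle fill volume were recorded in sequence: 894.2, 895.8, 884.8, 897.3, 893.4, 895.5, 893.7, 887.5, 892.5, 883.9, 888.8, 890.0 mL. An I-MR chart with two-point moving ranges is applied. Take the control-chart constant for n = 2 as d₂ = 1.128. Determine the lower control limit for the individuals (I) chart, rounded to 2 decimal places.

877.23

X̄ = (894.2 + 895.8 + 884.8 + 897.3 + 893.4 + 895.5 + 893.7 + 887.5 + 892.5 + 883.9 + 888.8 + 890.0) / 12 = 891.4500
Moving ranges: 1.6, 11.0, 12.5, 3.9, 2.1, 1.8, 6.2, 5.0, 8.6, 4.9, 1.2; M̄R̄ = 58.8000 / 11 = 5.3455
LCL = X̄ − 3·M̄R̄/d₂ = 891.4500 − 3 × 5.3455 / 1.128 = 877.2334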